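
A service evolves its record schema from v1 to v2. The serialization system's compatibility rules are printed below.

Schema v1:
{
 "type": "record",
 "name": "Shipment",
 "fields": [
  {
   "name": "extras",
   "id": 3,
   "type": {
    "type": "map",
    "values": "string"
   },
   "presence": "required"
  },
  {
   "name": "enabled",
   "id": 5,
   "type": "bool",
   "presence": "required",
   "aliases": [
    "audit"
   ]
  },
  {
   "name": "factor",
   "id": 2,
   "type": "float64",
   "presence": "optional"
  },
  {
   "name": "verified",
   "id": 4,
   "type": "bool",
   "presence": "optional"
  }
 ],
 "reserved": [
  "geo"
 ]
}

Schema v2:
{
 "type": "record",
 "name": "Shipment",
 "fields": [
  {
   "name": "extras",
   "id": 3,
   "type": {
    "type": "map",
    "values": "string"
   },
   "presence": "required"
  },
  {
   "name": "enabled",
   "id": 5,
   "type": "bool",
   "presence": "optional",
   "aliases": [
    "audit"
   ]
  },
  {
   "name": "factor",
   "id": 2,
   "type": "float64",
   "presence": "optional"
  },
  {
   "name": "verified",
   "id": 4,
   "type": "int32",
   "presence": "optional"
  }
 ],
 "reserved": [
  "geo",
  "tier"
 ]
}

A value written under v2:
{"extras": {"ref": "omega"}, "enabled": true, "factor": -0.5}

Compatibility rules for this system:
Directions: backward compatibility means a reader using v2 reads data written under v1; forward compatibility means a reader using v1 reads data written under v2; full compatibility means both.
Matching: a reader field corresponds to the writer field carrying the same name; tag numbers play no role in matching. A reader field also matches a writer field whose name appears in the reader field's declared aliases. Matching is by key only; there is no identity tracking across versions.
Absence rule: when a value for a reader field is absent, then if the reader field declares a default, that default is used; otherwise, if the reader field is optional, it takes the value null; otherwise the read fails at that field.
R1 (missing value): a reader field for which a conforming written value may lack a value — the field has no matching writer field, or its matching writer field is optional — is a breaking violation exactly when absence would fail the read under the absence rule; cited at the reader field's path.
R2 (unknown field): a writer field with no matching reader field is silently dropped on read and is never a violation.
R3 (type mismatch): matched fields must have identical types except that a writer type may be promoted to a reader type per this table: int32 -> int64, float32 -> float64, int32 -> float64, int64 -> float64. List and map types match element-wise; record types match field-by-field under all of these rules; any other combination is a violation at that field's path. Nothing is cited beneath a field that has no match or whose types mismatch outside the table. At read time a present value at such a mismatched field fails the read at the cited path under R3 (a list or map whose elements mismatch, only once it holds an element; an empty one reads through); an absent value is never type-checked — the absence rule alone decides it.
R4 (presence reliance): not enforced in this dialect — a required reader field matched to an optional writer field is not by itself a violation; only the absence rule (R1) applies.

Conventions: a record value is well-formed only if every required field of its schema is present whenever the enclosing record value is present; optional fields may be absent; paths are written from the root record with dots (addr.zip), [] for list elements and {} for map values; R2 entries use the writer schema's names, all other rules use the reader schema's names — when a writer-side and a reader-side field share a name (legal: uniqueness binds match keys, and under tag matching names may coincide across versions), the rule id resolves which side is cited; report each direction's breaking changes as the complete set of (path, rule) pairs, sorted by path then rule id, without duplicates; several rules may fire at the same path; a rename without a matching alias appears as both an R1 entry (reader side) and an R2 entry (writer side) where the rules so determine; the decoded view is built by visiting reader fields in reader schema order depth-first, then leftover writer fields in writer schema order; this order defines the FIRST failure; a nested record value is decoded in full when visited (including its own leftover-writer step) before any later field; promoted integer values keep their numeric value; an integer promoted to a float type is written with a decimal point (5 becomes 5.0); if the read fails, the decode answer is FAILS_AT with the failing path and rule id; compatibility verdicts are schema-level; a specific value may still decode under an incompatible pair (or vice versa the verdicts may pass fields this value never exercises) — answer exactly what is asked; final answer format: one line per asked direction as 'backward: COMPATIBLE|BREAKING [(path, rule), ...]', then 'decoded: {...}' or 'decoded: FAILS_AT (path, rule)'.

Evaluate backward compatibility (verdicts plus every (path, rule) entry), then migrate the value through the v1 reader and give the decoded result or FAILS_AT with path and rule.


backward: BREAKING [(verified, R3)]; decoded: {"extras": {"ref": "omega"}, "enabled": true, "factor": -0.5, "verified": null}

in Shipment below, arrows point writer -> reader
backward analysis of Shipment with v2 as reader and v1 as writer:
  extras: paired with writer extras (map<string, string> -> map<string, string>; writer required)
  enabled: paired with writer enabled (bool -> bool; writer required)
  factor: paired with writer factor (float64 -> float64; writer optional)
  verified: paired with writer verified (bool -> int32; writer optional)
  violation R3 at verified
  backward on Shipment therefore BREAKING (1)
decoding the Shipment value with the v1 reader:
  extras := {"ref": "omega"}
  enabled := true
  factor := -0.5
  verified := null (not supplied -> null)
  => decoded: {"extras": {"ref": "omega"}, "enabled": true, "factor": -0.5, "verified": null}
the rest of the Shipment diff is inert for this question:
  field enabled in record Shipment: required changed to optional -> affects forward compatibility only, which is not asked


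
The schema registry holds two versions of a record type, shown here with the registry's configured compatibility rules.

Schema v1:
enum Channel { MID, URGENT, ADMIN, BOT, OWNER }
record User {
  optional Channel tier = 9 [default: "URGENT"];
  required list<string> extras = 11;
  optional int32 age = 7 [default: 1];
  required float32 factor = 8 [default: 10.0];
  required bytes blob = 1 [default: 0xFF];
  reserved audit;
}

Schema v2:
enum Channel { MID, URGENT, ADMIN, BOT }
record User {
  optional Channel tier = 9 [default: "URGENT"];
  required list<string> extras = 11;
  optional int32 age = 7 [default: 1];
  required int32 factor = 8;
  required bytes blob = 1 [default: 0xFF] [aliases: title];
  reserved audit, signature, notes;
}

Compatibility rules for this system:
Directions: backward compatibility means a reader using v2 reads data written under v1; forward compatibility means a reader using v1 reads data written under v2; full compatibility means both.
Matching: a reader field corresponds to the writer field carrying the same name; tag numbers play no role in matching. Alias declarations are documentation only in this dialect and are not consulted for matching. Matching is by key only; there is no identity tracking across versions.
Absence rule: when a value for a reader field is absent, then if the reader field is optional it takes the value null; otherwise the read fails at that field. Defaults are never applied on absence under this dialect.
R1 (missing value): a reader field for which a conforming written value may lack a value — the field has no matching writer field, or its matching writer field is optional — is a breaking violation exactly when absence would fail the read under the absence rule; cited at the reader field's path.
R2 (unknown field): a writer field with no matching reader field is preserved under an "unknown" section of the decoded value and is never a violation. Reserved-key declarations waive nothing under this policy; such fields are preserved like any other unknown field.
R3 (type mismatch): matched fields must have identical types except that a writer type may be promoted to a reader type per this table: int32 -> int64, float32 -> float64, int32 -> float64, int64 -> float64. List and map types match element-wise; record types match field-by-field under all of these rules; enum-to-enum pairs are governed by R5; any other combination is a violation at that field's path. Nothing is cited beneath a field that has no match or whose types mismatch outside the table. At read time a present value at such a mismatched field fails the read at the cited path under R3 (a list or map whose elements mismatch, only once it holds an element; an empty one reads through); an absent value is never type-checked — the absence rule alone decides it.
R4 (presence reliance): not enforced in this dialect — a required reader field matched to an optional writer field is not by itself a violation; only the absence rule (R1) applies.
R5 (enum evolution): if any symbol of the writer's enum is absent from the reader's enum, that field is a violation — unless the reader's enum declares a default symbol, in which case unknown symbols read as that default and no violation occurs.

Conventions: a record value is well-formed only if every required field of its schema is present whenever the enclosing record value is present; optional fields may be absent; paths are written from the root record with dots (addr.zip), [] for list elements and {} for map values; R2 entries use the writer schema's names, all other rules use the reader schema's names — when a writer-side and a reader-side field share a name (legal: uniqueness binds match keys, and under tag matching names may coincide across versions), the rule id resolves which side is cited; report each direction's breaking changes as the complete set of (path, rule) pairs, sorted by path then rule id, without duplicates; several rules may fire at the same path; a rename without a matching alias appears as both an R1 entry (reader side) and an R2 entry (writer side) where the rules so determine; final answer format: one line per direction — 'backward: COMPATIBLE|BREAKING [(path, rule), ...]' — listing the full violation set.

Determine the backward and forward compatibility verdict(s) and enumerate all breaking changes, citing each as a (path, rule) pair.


arrows below run writer -> reader for User
backward on User — v2 reading data written by v1:
  tier <- tier (Channel -> Channel, writer optional)
  extras <- extras (list<string> -> list<string>, writer required)
  age <- age (int32 -> int32, writer optional)
  factor <- factor (float32 -> int32, writer required)
  blob <- blob (bytes -> bytes, writer required)
  rule R3 violated at factor
  rule R5 violated at tier
  => backward verdict for User: BREAKING, 2 violation(s)
forward on User — v1 reading data written by v2:
  tier <- tier (Channel -> Channel, writer optional)
  extras <- extras (list<string> -> list<string>, writer required)
  age <- age (int32 -> int32, writer optional)
  factor <- factor (int32 -> float32, writer required)
  blob <- blob (bytes -> bytes, writer required)
  rule R3 violated at factor
  => forward verdict for User: BREAKING, 1 violation(s)

backward: BREAKING [(factor, R3), (tier, R5)]; forward: BREAKING [(factor, R3)]


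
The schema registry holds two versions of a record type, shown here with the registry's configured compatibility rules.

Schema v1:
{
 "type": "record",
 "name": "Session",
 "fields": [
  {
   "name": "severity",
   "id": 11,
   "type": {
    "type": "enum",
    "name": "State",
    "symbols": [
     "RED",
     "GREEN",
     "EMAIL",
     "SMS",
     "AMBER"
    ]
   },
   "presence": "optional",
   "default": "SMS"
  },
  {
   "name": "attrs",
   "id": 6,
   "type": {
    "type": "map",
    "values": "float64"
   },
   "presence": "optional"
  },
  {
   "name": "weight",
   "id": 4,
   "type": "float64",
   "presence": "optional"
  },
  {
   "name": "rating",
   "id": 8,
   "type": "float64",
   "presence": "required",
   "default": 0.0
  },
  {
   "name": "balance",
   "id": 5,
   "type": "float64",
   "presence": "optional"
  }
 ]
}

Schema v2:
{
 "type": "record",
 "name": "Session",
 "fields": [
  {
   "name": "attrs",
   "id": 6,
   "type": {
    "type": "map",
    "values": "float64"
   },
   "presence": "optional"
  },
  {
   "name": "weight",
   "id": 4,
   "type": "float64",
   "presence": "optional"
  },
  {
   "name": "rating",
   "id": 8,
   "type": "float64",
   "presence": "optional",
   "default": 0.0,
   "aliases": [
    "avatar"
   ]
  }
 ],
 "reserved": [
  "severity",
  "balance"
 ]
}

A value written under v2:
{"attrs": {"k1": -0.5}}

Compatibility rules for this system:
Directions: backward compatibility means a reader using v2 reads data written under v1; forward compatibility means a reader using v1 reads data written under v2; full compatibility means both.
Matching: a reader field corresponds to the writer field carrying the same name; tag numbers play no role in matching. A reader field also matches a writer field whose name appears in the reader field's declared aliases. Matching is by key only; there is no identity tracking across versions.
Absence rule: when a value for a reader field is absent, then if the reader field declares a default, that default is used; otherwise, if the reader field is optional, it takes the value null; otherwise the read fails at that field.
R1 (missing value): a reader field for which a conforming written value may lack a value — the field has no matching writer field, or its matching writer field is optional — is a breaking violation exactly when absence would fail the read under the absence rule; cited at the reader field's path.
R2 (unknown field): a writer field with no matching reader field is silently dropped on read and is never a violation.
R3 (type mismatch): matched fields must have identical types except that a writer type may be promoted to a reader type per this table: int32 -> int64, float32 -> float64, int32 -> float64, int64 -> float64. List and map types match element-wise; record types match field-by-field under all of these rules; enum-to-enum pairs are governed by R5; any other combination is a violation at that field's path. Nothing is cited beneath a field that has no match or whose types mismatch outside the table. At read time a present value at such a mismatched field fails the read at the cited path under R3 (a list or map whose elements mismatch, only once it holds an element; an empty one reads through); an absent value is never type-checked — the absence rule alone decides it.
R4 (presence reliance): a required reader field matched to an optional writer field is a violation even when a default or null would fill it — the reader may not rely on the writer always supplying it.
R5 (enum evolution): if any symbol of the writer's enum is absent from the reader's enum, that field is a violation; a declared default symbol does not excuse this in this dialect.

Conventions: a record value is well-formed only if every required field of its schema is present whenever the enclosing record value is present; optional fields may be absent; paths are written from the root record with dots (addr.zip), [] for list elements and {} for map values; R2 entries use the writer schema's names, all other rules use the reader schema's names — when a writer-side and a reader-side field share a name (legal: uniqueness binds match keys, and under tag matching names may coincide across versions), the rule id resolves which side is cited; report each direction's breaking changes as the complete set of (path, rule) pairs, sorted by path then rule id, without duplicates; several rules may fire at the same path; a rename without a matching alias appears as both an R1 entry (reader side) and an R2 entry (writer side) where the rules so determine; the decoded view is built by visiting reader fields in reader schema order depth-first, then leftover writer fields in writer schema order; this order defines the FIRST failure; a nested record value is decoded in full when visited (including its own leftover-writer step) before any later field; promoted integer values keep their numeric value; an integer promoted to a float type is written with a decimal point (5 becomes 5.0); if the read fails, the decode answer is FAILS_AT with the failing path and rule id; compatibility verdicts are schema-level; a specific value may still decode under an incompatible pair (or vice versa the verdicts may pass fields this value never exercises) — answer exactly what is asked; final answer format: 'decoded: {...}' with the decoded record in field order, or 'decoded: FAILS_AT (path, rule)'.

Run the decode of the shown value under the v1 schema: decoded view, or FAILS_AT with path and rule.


the writer's type comes first in each Session pair
decoding the Session value with the v1 reader:
  severity := "SMS" (missing; default applied)
  attrs := {"k1": -0.5}
  weight := null (missing; optional => null)
  rating := 0.0 (missing; default applied)
  balance := null (missing; optional => null)
  => decoded: {"severity": "SMS", "attrs": {"k1": -0.5}, "weight": null, "rating": 0.0, "balance": null}
the rest of the Session diff is inert for this question:
  removed field severity from record Session (its key "severity" joins the reserved list) -> triggers nothing under the printed rules; the Session answer is the same either way
  field rating in record Session: required changed to optional -> matters for Session compatibility verdicts, not for this value's decode
  removed field balance from record Session (its key "balance" joins the reserved list) -> triggers nothing under the printed rules; the Session answer is the same either way

decoded: {"severity": "SMS", "attrs": {"k1": -0.5}, "weight": null, "rating": 0.0, "balance": null}


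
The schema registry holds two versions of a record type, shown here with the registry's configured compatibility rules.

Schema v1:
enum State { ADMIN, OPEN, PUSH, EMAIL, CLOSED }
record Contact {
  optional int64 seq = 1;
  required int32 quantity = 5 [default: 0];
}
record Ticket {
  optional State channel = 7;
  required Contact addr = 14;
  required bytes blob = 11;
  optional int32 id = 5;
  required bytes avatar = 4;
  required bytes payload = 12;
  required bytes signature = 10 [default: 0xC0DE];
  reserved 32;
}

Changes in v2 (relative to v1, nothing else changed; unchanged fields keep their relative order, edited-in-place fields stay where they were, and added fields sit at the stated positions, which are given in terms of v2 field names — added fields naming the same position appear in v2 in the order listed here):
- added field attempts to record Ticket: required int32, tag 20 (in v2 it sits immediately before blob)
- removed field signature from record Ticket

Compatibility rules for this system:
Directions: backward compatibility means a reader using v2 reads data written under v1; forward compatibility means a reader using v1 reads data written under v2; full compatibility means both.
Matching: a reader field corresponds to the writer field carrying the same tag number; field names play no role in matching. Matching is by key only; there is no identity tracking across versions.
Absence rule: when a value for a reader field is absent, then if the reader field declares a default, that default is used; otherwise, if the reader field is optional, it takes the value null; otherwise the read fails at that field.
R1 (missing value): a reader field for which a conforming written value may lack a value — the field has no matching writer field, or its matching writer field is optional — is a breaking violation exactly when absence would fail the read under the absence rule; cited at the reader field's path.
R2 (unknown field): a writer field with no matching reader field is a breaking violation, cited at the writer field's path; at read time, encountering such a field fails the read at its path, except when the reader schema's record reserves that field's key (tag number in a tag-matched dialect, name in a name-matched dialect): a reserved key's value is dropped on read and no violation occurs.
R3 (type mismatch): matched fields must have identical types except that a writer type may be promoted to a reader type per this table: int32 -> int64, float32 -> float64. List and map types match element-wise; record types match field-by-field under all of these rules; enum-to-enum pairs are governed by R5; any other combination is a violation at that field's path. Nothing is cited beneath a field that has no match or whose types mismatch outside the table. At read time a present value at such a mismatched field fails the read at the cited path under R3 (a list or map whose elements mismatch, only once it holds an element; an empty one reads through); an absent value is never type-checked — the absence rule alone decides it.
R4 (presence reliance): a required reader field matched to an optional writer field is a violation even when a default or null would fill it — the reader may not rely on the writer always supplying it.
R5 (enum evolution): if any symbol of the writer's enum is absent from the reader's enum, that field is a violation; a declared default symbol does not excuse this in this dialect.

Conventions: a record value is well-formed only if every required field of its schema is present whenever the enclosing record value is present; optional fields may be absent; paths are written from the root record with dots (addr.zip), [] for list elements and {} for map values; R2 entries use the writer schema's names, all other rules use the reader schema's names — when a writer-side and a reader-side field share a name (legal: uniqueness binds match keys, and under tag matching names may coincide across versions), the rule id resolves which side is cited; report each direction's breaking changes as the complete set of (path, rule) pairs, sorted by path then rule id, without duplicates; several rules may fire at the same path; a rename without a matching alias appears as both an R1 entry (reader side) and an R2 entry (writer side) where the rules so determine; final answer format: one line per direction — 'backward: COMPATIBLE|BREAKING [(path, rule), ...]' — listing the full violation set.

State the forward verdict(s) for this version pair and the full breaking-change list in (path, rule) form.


forward: BREAKING [(attempts, R2)]

in Ticket below, arrows point writer -> reader
forward for Ticket (reader v1, writer v2):
  writer optional, State -> State: reader channel maps from writer channel
  writer required, Contact -> Contact: reader addr maps from writer addr
  writer required, bytes -> bytes: reader blob maps from writer blob
  writer optional, int32 -> int32: reader id maps from writer id
  writer required, bytes -> bytes: reader avatar maps from writer avatar
  writer required, bytes -> bytes: reader payload maps from writer payload
  signature: no writer-side match
  attempts (writer side), unknown to reader
  writer optional, int64 -> int64: reader addr.seq maps from writer addr.seq
  writer required, int32 -> int32: reader addr.quantity maps from writer addr.quantity
  R2 fires at attempts
  => forward verdict for Ticket: BREAKING, 1 violation(s)
the rest of the Ticket diff is inert for this question:
  removed field signature from record Ticket -> matters only for Ticket's backward compatibility — outside the asked direction


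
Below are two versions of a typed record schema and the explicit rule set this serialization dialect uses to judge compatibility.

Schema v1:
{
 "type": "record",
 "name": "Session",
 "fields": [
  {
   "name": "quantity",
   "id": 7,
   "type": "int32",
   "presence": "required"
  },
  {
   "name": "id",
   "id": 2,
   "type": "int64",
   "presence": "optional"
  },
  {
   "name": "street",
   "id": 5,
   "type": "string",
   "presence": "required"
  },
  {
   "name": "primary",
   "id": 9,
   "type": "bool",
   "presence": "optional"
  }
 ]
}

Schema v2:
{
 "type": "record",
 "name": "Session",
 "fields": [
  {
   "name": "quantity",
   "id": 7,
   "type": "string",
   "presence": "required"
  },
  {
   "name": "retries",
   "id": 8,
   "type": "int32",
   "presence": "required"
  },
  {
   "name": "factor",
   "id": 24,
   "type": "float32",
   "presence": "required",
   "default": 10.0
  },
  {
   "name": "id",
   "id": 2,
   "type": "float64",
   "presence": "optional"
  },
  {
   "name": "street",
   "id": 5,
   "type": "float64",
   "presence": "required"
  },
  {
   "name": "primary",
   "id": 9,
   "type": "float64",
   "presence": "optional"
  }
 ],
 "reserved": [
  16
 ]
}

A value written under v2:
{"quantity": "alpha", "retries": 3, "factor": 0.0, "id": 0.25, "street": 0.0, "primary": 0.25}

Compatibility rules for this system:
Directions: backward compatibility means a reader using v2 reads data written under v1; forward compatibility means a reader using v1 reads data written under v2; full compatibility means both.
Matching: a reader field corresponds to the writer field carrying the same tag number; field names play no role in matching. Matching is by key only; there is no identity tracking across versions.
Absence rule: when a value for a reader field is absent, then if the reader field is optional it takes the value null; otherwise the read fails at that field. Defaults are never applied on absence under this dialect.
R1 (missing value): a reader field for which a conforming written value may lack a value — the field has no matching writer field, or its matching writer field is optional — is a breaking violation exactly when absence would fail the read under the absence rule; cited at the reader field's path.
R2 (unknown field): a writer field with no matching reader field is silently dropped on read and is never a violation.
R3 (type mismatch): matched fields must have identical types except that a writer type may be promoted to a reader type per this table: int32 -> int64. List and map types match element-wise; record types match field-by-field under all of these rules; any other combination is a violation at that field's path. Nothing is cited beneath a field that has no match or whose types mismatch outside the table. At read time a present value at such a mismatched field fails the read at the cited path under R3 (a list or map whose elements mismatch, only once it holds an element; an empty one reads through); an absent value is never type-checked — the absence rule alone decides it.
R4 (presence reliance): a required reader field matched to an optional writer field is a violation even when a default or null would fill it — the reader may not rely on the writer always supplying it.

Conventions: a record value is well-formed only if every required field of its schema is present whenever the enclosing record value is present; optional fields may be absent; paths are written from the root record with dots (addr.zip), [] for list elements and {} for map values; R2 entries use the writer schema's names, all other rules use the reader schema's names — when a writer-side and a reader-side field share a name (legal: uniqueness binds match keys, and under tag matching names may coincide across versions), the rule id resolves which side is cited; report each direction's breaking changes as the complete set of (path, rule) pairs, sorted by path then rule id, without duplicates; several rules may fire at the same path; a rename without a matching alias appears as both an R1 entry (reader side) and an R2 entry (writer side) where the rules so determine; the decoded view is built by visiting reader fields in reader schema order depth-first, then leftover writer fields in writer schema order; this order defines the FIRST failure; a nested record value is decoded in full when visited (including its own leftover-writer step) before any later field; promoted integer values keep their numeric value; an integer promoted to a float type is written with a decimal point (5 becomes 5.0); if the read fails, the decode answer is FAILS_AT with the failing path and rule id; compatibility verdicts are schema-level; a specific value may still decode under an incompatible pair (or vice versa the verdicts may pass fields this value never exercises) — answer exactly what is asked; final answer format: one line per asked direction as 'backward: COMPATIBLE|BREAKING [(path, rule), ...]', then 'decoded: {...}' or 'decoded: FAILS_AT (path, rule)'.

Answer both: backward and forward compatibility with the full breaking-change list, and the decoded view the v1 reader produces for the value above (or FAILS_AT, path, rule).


the writer's type comes first in each Session pair
backward for Session (reader v2, writer v1):
  quantity <- quantity (int32 -> string, writer required)
  no writer field matches reader retries
  no writer field matches reader factor
  id <- id (int64 -> float64, writer optional)
  street <- street (string -> float64, writer required)
  primary <- primary (bool -> float64, writer optional)
  R1 fires at factor
  R3 fires at id
  R3 fires at primary
  R3 fires at quantity
  R1 fires at retries
  R3 fires at street
  => backward: BREAKING (6)
forward for Session (reader v1, writer v2):
  quantity <- quantity (string -> int32, writer required)
  id <- id (float64 -> int64, writer optional)
  street <- street (float64 -> string, writer required)
  primary <- primary (float64 -> bool, writer optional)
  writer retries: unknown to reader
  writer factor: unknown to reader
  R3 fires at id
  R3 fires at primary
  R3 fires at quantity
  R3 fires at street
  => forward: BREAKING (4)
migrating the Session value to v1:
  read fails at quantity under R3
  => FAILS_AT (quantity, R3)

backward: BREAKING [(factor, R1), (id, R3), (primary, R3), (quantity, R3), (retries, R1), (street, R3)]; forward: BREAKING [(id, R3), (primary, R3), (quantity, R3), (street, R3)]; decoded: FAILS_AT (quantity, R3)


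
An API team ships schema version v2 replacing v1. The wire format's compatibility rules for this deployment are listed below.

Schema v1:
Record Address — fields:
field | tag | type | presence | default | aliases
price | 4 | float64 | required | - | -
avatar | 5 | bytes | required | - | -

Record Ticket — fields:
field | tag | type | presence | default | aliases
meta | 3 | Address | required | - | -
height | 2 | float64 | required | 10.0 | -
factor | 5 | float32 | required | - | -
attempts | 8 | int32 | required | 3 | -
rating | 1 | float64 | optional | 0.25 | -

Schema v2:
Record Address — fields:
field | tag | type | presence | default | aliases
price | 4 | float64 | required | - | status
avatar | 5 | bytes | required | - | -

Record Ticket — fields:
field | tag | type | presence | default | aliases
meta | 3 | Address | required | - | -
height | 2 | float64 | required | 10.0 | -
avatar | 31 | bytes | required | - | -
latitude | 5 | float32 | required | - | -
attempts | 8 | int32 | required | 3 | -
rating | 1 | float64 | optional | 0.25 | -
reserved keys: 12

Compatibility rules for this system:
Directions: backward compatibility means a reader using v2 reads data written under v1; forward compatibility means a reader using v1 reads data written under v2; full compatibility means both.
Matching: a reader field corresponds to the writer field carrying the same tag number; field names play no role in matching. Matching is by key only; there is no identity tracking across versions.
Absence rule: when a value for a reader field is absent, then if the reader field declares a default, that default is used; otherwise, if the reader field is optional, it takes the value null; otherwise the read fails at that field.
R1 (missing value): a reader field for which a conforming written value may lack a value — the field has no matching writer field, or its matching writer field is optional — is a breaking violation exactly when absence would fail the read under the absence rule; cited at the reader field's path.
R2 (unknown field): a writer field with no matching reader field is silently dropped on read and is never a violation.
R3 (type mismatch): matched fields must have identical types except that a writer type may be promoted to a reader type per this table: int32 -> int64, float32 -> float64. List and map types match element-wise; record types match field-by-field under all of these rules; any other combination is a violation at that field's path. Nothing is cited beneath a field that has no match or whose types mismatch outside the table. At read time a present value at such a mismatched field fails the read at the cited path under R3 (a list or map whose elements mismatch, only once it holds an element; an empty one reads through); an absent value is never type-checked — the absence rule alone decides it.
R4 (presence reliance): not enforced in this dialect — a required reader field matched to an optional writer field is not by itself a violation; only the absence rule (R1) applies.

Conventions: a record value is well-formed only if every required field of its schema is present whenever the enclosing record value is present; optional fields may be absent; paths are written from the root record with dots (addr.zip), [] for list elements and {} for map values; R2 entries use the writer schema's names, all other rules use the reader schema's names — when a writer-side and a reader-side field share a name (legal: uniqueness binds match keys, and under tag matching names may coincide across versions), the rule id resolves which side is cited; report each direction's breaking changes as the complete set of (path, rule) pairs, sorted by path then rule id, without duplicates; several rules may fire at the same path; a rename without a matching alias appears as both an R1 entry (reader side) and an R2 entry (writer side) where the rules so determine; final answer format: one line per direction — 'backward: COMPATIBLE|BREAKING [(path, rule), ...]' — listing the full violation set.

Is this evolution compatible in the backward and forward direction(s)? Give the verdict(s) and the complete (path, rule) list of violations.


backward: BREAKING [(avatar, R1)]; forward: COMPATIBLE []

in Ticket below, arrows point writer -> reader
backward pass over Ticket, reader schema v2, writer schema v1:
  meta <- meta (Address -> Address, writer required)
  height <- height (float64 -> float64, writer required)
  no writer field matches reader avatar
  latitude <- factor (float32 -> float32, writer required)
  attempts <- attempts (int32 -> int32, writer required)
  rating <- rating (float64 -> float64, writer optional)
  meta.price <- meta.price (float64 -> float64, writer required)
  meta.avatar <- meta.avatar (bytes -> bytes, writer required)
  violation R1 at avatar
  => backward: BREAKING (1)
forward pass over Ticket, reader schema v1, writer schema v2:
  meta <- meta (Address -> Address, writer required)
  height <- height (float64 -> float64, writer required)
  factor <- latitude (float32 -> float32, writer required)
  attempts <- attempts (int32 -> int32, writer required)
  rating <- rating (float64 -> float64, writer optional)
  avatar (writer side), unknown to reader
  meta.price <- meta.price (float64 -> float64, writer required)
  meta.avatar <- meta.avatar (bytes -> bytes, writer required)
  nothing fires on Ticket: forward is COMPATIBLE


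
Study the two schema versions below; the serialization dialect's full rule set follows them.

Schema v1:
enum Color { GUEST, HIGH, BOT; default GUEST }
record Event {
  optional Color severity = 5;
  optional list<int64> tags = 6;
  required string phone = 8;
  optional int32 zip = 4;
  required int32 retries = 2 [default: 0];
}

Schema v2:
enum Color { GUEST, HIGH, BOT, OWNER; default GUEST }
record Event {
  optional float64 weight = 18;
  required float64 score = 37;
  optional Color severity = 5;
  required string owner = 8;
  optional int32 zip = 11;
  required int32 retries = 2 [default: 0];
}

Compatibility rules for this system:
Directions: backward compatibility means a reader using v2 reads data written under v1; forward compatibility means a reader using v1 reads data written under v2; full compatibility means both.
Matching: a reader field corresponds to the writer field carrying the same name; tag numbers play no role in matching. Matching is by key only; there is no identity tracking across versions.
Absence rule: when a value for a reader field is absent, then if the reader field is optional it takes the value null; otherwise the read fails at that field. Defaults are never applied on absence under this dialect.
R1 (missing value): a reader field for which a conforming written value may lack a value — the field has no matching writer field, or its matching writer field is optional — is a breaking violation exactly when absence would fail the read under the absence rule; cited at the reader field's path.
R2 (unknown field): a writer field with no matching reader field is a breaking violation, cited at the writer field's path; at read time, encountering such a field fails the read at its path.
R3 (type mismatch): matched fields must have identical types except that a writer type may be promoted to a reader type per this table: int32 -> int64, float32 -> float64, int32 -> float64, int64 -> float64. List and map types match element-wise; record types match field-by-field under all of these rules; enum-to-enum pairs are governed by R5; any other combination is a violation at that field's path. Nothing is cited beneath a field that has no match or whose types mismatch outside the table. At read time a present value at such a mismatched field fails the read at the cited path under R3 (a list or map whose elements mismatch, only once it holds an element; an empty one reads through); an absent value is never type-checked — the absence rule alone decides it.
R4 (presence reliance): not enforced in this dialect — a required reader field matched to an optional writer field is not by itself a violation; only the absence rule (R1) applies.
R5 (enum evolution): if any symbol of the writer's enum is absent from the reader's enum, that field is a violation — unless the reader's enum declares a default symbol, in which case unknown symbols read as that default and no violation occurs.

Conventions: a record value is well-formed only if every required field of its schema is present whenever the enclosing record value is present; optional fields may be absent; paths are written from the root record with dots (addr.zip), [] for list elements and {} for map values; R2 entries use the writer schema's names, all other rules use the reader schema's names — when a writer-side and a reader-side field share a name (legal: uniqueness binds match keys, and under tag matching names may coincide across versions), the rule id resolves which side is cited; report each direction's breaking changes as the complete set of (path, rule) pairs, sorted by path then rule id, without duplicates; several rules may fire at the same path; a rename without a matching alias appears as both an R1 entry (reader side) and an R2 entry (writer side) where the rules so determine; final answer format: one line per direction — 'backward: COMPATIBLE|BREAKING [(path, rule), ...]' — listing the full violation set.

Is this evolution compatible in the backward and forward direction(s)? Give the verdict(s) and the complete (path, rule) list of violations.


backward: BREAKING [(owner, R1), (phone, R2), (score, R1), (tags, R2)]; forward: BREAKING [(owner, R2), (phone, R1), (score, R2), (weight, R2)]

in Event below, arrows point writer -> reader
backward analysis of Event with v2 as reader and v1 as writer:
  weight has no writer counterpart
  score has no writer counterpart
  Color -> Color, writer optional: severity aligns to severity
  owner has no writer counterpart
  int32 -> int32, writer optional: zip aligns to zip
  int32 -> int32, writer required: retries aligns to retries
  leftover writer field: tags
  leftover writer field: phone
  breaking: (owner, R1)
  breaking: (phone, R2)
  breaking: (score, R1)
  breaking: (tags, R2)
  => backward: BREAKING (4)
forward analysis of Event with v1 as reader and v2 as writer:
  Color -> Color, writer optional: severity aligns to severity
  tags has no writer counterpart
  phone has no writer counterpart
  int32 -> int32, writer optional: zip aligns to zip
  int32 -> int32, writer required: retries aligns to retries
  leftover writer field: weight
  leftover writer field: score
  leftover writer field: owner
  breaking: (owner, R2)
  breaking: (phone, R1)
  breaking: (score, R2)
  breaking: (weight, R2)
  => forward: BREAKING (4)
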